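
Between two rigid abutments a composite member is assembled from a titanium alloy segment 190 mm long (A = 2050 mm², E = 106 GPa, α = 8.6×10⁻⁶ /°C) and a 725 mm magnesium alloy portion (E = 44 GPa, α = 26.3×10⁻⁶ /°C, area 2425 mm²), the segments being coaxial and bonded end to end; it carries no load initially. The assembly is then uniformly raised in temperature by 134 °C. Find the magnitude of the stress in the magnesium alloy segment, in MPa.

With the walls removed the bar would change length by δ_free = Σ αᵢΔT Lᵢ = 8.6×10⁻⁶×134×190 + 26.3×10⁻⁶×134×725 = 2.774 mm.
Since the ends are fixed, an axial force P builds up, equal in every segment, with P · Σ Lᵢ/(AᵢEᵢ) = δ_free.
Σ Lᵢ/(AᵢEᵢ) = 190/(2050×106×10³) + 725/(2425×44×10³) = 7.669×10⁻⁶ mm/N.
Hence P = δ_free / Σ(L/AE) = 2.774/7.669×10⁻⁶ = 361.7 kN (compressive).
σ_{magnesium alloy} = P / A = 361700 / 2425 = 149.2 MPa.

σ ≈ 149 MPa (compressive)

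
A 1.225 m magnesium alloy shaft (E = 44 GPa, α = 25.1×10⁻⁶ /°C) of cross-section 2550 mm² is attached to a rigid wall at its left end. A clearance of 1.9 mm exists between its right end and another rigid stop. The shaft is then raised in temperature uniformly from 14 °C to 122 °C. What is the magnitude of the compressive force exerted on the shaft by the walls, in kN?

Free thermal elongation = αΔT L = 25.1×10⁻⁶ × 108 × 1225 = 3.321 mm.
This exceeds the 1.9 mm gap, so the wall pushes back. The portion of expansion that must be recovered elastically is δ_free − gap = 3.321 − 1.9 = 1.421 mm.
Compatibility: PL/(AE) = 1.421 mm, so σ = P/A = E × (1.421/1225) = 51.03 MPa.
Force on the wall = σA = 51.03 × 2550 mm² = 130.1 kN.

P ≈ 130 kN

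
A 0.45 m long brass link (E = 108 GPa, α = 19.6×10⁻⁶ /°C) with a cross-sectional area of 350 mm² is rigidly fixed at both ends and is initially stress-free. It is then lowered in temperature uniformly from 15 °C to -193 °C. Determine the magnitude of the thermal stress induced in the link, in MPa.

Because both ends are immovable the net strain is zero, and the suppressed thermal strain is αΔT = 19.6×10⁻⁶ × 208 = 4076.8×10⁻⁶.
The stress required to suppress this strain is σ = Eε = 108×10³ × 4076.8×10⁻⁶ = 440.3 MPa, tensile since the link is trying to contract.

σ ≈ 440 MPa (tensile)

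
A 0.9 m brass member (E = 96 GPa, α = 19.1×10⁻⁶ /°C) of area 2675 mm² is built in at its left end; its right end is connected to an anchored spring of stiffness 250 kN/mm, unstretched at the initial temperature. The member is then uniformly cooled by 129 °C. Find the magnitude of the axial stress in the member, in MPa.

σ ≈ 110 MPa (tensile)

The unrestrained thermal change is αΔT L = 19.1×10⁻⁶ × 129 × 900 = 2.218 mm.
With a force P in the spring, the elastic change of the member is PL/(AE) and that of the spring is P/k; compatibility requires their sum to equal δ_free.
P [ L/(AE) + 1/k ] = δ_free → P [ 900/(2675×96×10³) + 1/(250×10³) ] = 2.218.
P = 2.218 / 7.505×10⁻⁶ = 295500 N.
σ = P/A = 295500/2675 = 110.5 MPa.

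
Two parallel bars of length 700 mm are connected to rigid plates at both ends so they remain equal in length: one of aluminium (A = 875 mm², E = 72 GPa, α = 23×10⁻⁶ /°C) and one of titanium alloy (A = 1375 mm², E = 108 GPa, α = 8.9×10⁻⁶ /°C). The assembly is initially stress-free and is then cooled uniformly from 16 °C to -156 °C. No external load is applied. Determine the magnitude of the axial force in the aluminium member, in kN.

P ≈ 107 kN (tensile in the aluminium)

The aluminium has the larger α, so on cooling it would change length more than the titanium alloy if both were free. The rigid plates force a common final length, so the aluminium is put into tension and the titanium alloy into compression, with equal and opposite forces P (no external load).
Compatibility of the two members (thermal + elastic change equal): (α₁ − α₂)ΔT = P·[1/(A₁E₁) + 1/(A₂E₂)].
|α₁ − α₂|·ΔT = 14.1×10⁻⁶ × 172 = 0.002425.
1/(A₁E₁) + 1/(A₂E₂) = 1/(875×72×10³) + 1/(1375×108×10³) = 2.261×10⁻⁸ N⁻¹.
So P = 0.002425 / 2.261×10⁻⁸ = 107.3 kN.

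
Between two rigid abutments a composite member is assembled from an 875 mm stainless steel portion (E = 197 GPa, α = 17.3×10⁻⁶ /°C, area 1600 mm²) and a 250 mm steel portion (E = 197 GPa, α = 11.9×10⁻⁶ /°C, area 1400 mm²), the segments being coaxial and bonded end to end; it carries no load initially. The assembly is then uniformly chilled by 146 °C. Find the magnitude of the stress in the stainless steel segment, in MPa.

With the walls removed the bar would change length by δ_free = Σ αᵢΔT Lᵢ = 17.3×10⁻⁶×146×875 + 11.9×10⁻⁶×146×250 = 2.644 mm.
Since the ends are fixed, an axial force P builds up, equal in every segment, with P · Σ Lᵢ/(AᵢEᵢ) = δ_free.
Σ Lᵢ/(AᵢEᵢ) = 875/(1600×197×10³) + 250/(1400×197×10³) = 3.682×10⁻⁶ mm/N.
Hence P = δ_free / Σ(L/AE) = 2.644/3.682×10⁻⁶ = 718.1 kN (tensile).
σ_{stainless steel} = P / A = 718100 / 1600 = 448.8 MPa.

σ ≈ 449 MPa (tensile)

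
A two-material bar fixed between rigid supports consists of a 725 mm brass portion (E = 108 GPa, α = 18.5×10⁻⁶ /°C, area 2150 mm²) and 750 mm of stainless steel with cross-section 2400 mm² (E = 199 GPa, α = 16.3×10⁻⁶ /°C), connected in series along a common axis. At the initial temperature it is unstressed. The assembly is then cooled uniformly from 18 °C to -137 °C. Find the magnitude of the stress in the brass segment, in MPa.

σ ≈ 394 MPa (tensile)

If the supports were absent, the total length change would be Σ αᵢΔT Lᵢ = 18.5×10⁻⁶×155×725 + 16.3×10⁻⁶×155×750 = 3.974 mm.
Since the ends are fixed, an axial force P builds up, equal in every segment, with P · Σ Lᵢ/(AᵢEᵢ) = δ_free.
The series flexibility is Σ Lᵢ/(AᵢEᵢ) = 725/(2150×108×10³) + 750/(2400×199×10³) = 4.693×10⁻⁶ mm/N.
So P = 3.974 / 4.693×10⁻⁶ = 846.8 kN, tensile.
σ_{brass} = P / A = 846800 / 2150 = 393.9 MPa.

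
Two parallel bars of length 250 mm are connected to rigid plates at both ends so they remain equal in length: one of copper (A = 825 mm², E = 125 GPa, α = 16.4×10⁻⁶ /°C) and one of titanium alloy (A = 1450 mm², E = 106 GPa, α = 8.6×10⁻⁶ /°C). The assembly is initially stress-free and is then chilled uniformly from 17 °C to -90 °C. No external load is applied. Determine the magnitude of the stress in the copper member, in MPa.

σ ≈ 62.4 MPa (tensile)

Equilibrium of a rigid end plate with no external load gives equal and opposite internal forces ±P in the two members. Since α_{copper} > α_{titanium alloy}, cooling drives the copper into tension and the titanium alloy into compression.
Compatibility of the two members (thermal + elastic change equal): (α₁ − α₂)ΔT = P·[1/(A₁E₁) + 1/(A₂E₂)].
|α₁ − α₂|·ΔT = 7.8×10⁻⁶ × 107 = 0.0008346.
1/(A₁E₁) + 1/(A₂E₂) = 1/(825×125×10³) + 1/(1450×106×10³) = 1.62×10⁻⁸ N⁻¹.
So P = 0.0008346 / 1.62×10⁻⁸ = 51.51 kN.
σ_{copper} = P/A₁ = 51510/825 = 62.43 MPa, tensile.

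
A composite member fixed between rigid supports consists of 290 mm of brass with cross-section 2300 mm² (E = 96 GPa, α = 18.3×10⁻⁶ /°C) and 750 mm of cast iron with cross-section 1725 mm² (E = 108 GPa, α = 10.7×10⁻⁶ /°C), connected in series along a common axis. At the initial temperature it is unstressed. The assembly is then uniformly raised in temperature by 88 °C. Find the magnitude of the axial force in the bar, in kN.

If the supports were absent, the total length change would be Σ αᵢΔT Lᵢ = 18.3×10⁻⁶×88×290 + 10.7×10⁻⁶×88×750 = 1.173 mm.
The walls prevent any net length change, so an axial force P (same in every segment) develops. Compatibility: P · Σ Lᵢ/(AᵢEᵢ) = δ_free.
Σ Lᵢ/(AᵢEᵢ) = 290/(2300×96×10³) + 750/(1725×108×10³) = 5.339×10⁻⁶ mm/N.
Hence P = δ_free / Σ(L/AE) = 1.173/5.339×10⁻⁶ = 219.7 kN (compressive).

P ≈ 220 kN (compressive)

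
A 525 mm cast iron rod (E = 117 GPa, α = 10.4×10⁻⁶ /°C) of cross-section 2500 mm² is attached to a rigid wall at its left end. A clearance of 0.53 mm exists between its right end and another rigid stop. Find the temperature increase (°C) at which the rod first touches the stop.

The gap closes when αΔT L = 0.53 mm, since the rod is still unstressed at that instant.
So ΔT = g/(αL) = 0.53/(10.4×10⁻⁶ × 525) = 97.07 °C.

ΔT ≈ 97.1 °C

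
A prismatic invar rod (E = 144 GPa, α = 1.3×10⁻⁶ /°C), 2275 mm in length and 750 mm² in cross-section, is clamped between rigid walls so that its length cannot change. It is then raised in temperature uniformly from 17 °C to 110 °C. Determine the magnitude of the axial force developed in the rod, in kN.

P ≈ 13.1 kN (compressive)

The ends cannot move, so σ = EαΔT = 144×10³ × 1.3×10⁻⁶ × 93 = 17.41 MPa.
Then P = σA = 17.41 × 750 mm² = 13.06 kN, compressive.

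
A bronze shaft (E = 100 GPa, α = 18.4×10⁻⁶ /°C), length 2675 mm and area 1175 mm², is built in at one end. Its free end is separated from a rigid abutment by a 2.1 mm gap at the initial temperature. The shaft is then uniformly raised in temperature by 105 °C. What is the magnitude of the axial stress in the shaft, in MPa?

Unrestrained expansion: δ_free = αΔT L = 18.4×10⁻⁶ × 105 × 2675 = 5.168 mm.
The gap closes (δ_free > 2.1 mm) and the wall then resists a further 5.168 − 2.1 = 3.068 mm of expansion.
That suppressed elongation corresponds to σ = E·Δ/L = 100×10³ × 3.068/2675 = 114.7 MPa.

σ ≈ 115 MPa (compressive)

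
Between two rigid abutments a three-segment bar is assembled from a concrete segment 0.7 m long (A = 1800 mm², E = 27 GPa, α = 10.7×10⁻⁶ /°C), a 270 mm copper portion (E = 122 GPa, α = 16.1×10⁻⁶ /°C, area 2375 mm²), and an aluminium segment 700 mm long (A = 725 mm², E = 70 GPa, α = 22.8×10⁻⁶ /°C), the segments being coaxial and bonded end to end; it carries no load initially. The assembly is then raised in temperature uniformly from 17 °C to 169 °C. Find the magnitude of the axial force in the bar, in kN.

P ≈ 145 kN (compressive)

With the walls removed the bar would change length by δ_free = Σ αᵢΔT Lᵢ = 10.7×10⁻⁶×152×700 + 16.1×10⁻⁶×152×270 + 22.8×10⁻⁶×152×700 = 4.225 mm.
The rigid supports impose zero overall length change; the single axial force P common to all segments must satisfy P Σ Lᵢ/(AᵢEᵢ) = δ_free.
The series flexibility is Σ Lᵢ/(AᵢEᵢ) = 700/(1800×27×10³) + 270/(2375×122×10³) + 700/(725×70×10³) = 2.913×10⁻⁵ mm/N.
Hence P = δ_free / Σ(L/AE) = 4.225/2.913×10⁻⁵ = 145.1 kN (compressive).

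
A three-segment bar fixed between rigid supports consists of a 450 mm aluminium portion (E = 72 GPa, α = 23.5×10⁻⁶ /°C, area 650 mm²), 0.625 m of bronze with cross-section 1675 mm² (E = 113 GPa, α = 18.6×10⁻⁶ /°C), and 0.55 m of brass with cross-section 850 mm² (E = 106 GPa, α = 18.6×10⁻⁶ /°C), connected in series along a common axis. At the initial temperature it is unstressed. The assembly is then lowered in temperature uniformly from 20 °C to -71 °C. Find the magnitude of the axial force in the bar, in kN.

Free thermal contraction of the whole bar: Σ αᵢΔT Lᵢ = 23.5×10⁻⁶×91×450 + 18.6×10⁻⁶×91×625 + 18.6×10⁻⁶×91×550 = 2.951 mm.
Since the ends are fixed, an axial force P builds up, equal in every segment, with P · Σ Lᵢ/(AᵢEᵢ) = δ_free.
Σ Lᵢ/(AᵢEᵢ) = 450/(650×72×10³) + 625/(1675×113×10³) + 550/(850×106×10³) = 1.902×10⁻⁵ mm/N.
So P = 2.951 / 1.902×10⁻⁵ = 155.1 kN, tensile.

P ≈ 155 kN (tensile)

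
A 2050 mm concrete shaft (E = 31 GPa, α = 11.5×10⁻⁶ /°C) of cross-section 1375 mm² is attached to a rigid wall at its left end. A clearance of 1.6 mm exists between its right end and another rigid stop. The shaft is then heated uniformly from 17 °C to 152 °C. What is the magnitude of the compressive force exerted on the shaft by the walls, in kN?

Unrestrained expansion: δ_free = αΔT L = 11.5×10⁻⁶ × 135 × 2050 = 3.183 mm.
This exceeds the 1.6 mm gap, so the wall pushes back. The portion of expansion that must be recovered elastically is δ_free − gap = 3.183 − 1.6 = 1.583 mm.
So σ = E(δ_free − g)/L = 31×10³ × 1.583/2050 = 23.93 MPa.
P = σA = 23.93 × 1375 = 32.91 kN.

P ≈ 32.9 kN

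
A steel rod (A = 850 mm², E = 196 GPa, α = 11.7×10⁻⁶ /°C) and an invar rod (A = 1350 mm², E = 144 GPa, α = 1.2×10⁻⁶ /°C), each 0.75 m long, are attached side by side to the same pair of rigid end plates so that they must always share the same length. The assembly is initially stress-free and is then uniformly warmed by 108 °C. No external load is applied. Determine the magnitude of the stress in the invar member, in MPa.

σ ≈ 75.4 MPa (tensile)

Both members must finish at the same length. With the larger α, the steel tends to over-expand; the plates restrain it, putting the steel in compression and the invar in tension. With no external load the two internal forces are equal and opposite, magnitude P.
Setting the final lengths equal and cancelling L: (α₁ − α₂)ΔT = P/(A₁E₁) + P/(A₂E₂).
|α₁ − α₂|·ΔT = 10.5×10⁻⁶ × 108 = 0.001134.
1/(A₁E₁) + 1/(A₂E₂) = 1/(850×196×10³) + 1/(1350×144×10³) = 1.115×10⁻⁸ N⁻¹.
So P = 0.001134 / 1.115×10⁻⁸ = 101.7 kN.
σ_{invar} = P/A₂ = 101700/1350 = 75.36 MPa, tensile.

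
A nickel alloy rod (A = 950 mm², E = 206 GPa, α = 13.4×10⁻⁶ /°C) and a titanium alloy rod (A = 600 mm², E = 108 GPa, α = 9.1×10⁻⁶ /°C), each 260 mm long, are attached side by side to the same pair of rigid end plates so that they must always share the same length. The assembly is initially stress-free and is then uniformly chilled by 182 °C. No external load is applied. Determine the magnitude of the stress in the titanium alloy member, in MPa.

σ ≈ 63.5 MPa (compressive)

Equilibrium of a rigid end plate with no external load gives equal and opposite internal forces ±P in the two members. Since α_{nickel alloy} > α_{titanium alloy}, cooling drives the nickel alloy into tension and the titanium alloy into compression.
Setting the final lengths equal and cancelling L: (α₁ − α₂)ΔT = P/(A₁E₁) + P/(A₂E₂).
|α₁ − α₂|·ΔT = 4.3×10⁻⁶ × 182 = 0.0007826.
1/(A₁E₁) + 1/(A₂E₂) = 1/(950×206×10³) + 1/(600×108×10³) = 2.054×10⁻⁸ N⁻¹.
So P = 0.0007826 / 2.054×10⁻⁸ = 38.1 kN.
σ_{titanium alloy} = P/A₂ = 38100/600 = 63.5 MPa, compressive.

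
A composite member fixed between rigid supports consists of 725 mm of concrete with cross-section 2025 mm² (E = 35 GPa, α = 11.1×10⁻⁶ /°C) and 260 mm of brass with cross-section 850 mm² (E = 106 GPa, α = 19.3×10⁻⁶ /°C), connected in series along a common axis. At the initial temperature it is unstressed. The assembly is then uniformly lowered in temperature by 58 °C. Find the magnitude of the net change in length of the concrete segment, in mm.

With the walls removed the bar would change length by δ_free = Σ αᵢΔT Lᵢ = 11.1×10⁻⁶×58×725 + 19.3×10⁻⁶×58×260 = 0.7578 mm.
Since the ends are fixed, an axial force P builds up, equal in every segment, with P · Σ Lᵢ/(AᵢEᵢ) = δ_free.
Σ Lᵢ/(AᵢEᵢ) = 725/(2025×35×10³) + 260/(850×106×10³) = 1.311×10⁻⁵ mm/N.
Hence P = δ_free / Σ(L/AE) = 0.7578/1.311×10⁻⁵ = 57.78 kN (tensile).
For the concrete segment, free thermal change = 11.1×10⁻⁶×58×725 = 0.4668 mm and elastic change from P = 57780×725/(2025×35×10³) = 0.5911 mm; these oppose, so the net change is 0.124 mm (segment lengthens).

|ΔL| ≈ 0.124 mm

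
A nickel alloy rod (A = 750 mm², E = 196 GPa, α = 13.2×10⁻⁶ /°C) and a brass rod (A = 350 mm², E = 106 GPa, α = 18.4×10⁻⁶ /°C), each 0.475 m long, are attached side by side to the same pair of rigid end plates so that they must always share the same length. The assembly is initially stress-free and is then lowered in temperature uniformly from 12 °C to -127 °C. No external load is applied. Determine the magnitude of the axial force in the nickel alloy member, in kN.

P ≈ 21.4 kN (compressive in the nickel alloy)

The brass has the larger α, so on cooling it would change length more than the nickel alloy if both were free. The rigid plates force a common final length, so the brass is put into tension and the nickel alloy into compression, with equal and opposite forces P (no external load).
Setting the final lengths equal and cancelling L: (α₁ − α₂)ΔT = P/(A₁E₁) + P/(A₂E₂).
|α₁ − α₂|·ΔT = 5.2×10⁻⁶ × 139 = 0.0007228.
1/(A₁E₁) + 1/(A₂E₂) = 1/(750×196×10³) + 1/(350×106×10³) = 3.376×10⁻⁸ N⁻¹.
P = 0.0007228 / 3.376×10⁻⁸ = 21410 N = 21.41 kN.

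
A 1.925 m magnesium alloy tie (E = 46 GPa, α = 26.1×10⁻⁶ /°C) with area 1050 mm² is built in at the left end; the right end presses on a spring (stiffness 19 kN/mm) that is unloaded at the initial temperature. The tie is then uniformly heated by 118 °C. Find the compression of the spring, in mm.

The unrestrained thermal change is αΔT L = 26.1×10⁻⁶ × 118 × 1925 = 5.929 mm.
Let P be the compressive force at the spring. The tie shortens elastically by PL/(AE) and the spring compresses by P/k; together these equal δ_free.
P [ L/(AE) + 1/k ] = δ_free → P [ 1925/(1050×46×10³) + 1/(19×10³) ] = 5.929.
P = 5.929 / 9.249×10⁻⁵ = 64100 N.
Spring compression = P/k = 64100/(19×10³) = 3.374 mm.

δ ≈ 3.37 mm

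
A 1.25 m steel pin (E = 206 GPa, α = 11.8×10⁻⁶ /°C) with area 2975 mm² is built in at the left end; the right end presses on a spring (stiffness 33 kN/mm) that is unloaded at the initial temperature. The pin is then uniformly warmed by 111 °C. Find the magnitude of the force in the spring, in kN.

Free thermal expansion: δ_free = αΔT L = 11.8×10⁻⁶ × 111 × 1250 = 1.637 mm.
Let P be the compressive force at the spring. The pin shortens elastically by PL/(AE) and the spring compresses by P/k; together these equal δ_free.
So P = δ_free / [L/(AE) + 1/k] = 1.637 / [ 1250/(2975×206×10³) + 1/(33×10³) ].
P = 1.637 / 3.234×10⁻⁵ = 50620 N.

P ≈ 50.6 kN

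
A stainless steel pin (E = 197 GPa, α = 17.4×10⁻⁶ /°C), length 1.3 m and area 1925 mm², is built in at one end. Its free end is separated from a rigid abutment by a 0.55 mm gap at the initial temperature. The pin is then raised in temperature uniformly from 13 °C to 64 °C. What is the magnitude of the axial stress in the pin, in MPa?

Free thermal elongation = αΔT L = 17.4×10⁻⁶ × 51 × 1300 = 1.154 mm.
The gap closes (δ_free > 0.55 mm) and the wall then resists a further 1.154 − 0.55 = 0.6036 mm of expansion.
Compatibility: PL/(AE) = 0.6036 mm, so σ = P/A = E × (0.6036/1300) = 91.47 MPa.

σ ≈ 91.5 MPa (compressive)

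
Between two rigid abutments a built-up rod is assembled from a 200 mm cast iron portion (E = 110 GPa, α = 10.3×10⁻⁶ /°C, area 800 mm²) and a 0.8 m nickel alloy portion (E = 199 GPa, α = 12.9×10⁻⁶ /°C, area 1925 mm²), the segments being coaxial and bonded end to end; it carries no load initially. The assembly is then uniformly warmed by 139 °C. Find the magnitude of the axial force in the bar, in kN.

Free thermal expansion of the whole bar: Σ αᵢΔT Lᵢ = 10.3×10⁻⁶×139×200 + 12.9×10⁻⁶×139×800 = 1.721 mm.
The rigid supports impose zero overall length change; the single axial force P common to all segments must satisfy P Σ Lᵢ/(AᵢEᵢ) = δ_free.
Σ Lᵢ/(AᵢEᵢ) = 200/(800×110×10³) + 800/(1925×199×10³) = 4.361×10⁻⁶ mm/N.
Hence P = δ_free / Σ(L/AE) = 1.721/4.361×10⁻⁶ = 394.6 kN (compressive).

P ≈ 395 kN (compressive)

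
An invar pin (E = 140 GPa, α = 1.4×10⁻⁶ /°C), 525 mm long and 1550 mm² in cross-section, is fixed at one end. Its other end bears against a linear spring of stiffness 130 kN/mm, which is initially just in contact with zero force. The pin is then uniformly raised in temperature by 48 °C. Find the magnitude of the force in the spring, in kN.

If the spring were absent the pin would lengthen by αΔT L = 1.4×10⁻⁶ × 48 × 525 = 0.03528 mm.
With a force P in the spring, the elastic change of the pin is PL/(AE) and that of the spring is P/k; compatibility requires their sum to equal δ_free.
So P = δ_free / [L/(AE) + 1/k] = 0.03528 / [ 525/(1550×140×10³) + 1/(130×10³) ].
P = 0.03528 / 1.011×10⁻⁵ = 3489 N.

P ≈ 3.49 kN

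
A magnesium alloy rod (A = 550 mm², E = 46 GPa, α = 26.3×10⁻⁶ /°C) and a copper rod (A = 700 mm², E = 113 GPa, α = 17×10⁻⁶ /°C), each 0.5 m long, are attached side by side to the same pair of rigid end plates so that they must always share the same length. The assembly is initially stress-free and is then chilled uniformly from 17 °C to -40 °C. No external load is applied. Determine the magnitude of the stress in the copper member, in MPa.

σ ≈ 14.5 MPa (compressive)

The magnesium alloy has the larger α, so on cooling it would change length more than the copper if both were free. The rigid plates force a common final length, so the magnesium alloy is put into tension and the copper into compression, with equal and opposite forces P (no external load).
Equating the net (thermal + elastic) strains gives |α₁ − α₂|·ΔT = P·[1/(A₁E₁) + 1/(A₂E₂)].
|α₁ − α₂|·ΔT = 9.3×10⁻⁶ × 57 = 0.0005301.
1/(A₁E₁) + 1/(A₂E₂) = 1/(550×46×10³) + 1/(700×113×10³) = 5.217×10⁻⁸ N⁻¹.
P = 0.0005301 / 5.217×10⁻⁸ = 10160 N = 10.16 kN.
σ_{copper} = P/A₂ = 10160/700 = 14.52 MPa, compressive.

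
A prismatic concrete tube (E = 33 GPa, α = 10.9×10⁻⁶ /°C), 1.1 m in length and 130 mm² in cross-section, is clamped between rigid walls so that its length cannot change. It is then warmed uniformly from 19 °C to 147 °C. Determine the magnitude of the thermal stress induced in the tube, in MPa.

With length fixed, the mechanical strain must cancel the thermal strain αΔT = 10.9×10⁻⁶ × 128 = 1395.2×10⁻⁶.
The stress required to suppress this strain is σ = Eε = 33×10³ × 1395.2×10⁻⁶ = 46.04 MPa, compressive since the tube is trying to expand.

σ ≈ 46 MPa (compressive)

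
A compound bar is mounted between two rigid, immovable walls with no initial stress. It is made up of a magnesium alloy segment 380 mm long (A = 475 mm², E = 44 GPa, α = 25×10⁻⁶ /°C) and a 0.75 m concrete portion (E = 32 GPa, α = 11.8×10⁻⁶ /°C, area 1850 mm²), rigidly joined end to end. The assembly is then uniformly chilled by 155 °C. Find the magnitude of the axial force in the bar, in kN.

With the walls removed the bar would change length by δ_free = Σ αᵢΔT Lᵢ = 25×10⁻⁶×155×380 + 11.8×10⁻⁶×155×750 = 2.844 mm.
The walls prevent any net length change, so an axial force P (same in every segment) develops. Compatibility: P · Σ Lᵢ/(AᵢEᵢ) = δ_free.
Σ Lᵢ/(AᵢEᵢ) = 380/(475×44×10³) + 750/(1850×32×10³) = 3.085×10⁻⁵ mm/N.
P = 2.844 / 3.085×10⁻⁵ = 92190 N = 92.19 kN, tensile.

P ≈ 92.2 kN (tensile)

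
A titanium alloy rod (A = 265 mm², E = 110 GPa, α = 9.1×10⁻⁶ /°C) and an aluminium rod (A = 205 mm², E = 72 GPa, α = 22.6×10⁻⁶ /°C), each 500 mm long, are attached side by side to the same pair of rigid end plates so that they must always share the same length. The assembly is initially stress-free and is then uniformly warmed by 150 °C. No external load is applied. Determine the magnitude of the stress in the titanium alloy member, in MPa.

The aluminium has the larger α, so on heating it would change length more than the titanium alloy if both were free. The rigid plates force a common final length, so the aluminium is put into compression and the titanium alloy into tension, with equal and opposite forces P (no external load).
Compatibility of the two members (thermal + elastic change equal): (α₁ − α₂)ΔT = P·[1/(A₁E₁) + 1/(A₂E₂)].
|α₁ − α₂|·ΔT = 13.5×10⁻⁶ × 150 = 0.002025.
1/(A₁E₁) + 1/(A₂E₂) = 1/(265×110×10³) + 1/(205×72×10³) = 1.021×10⁻⁷ N⁻¹.
So P = 0.002025 / 1.021×10⁻⁷ = 19.84 kN.
σ_{titanium alloy} = P/A₁ = 19840/265 = 74.88 MPa, tensile.

σ ≈ 74.9 MPa (tensile)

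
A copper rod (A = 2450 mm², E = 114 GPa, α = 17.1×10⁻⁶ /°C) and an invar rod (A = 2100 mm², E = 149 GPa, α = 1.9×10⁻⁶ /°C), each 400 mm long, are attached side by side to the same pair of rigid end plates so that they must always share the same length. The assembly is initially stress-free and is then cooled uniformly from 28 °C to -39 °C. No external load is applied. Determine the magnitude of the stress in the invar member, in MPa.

σ ≈ 71.6 MPa (compressive)

Both members must finish at the same length. With the larger α, the copper tends to over-contract; the plates restrain it, putting the copper in tension and the invar in compression. With no external load the two internal forces are equal and opposite, magnitude P.
Compatibility of the two members (thermal + elastic change equal): (α₁ − α₂)ΔT = P·[1/(A₁E₁) + 1/(A₂E₂)].
|α₁ − α₂|·ΔT = 15.2×10⁻⁶ × 67 = 0.001018.
1/(A₁E₁) + 1/(A₂E₂) = 1/(2450×114×10³) + 1/(2100×149×10³) = 6.776×10⁻⁹ N⁻¹.
P = 0.001018 / 6.776×10⁻⁹ = 150300 N = 150.3 kN.
σ_{invar} = P/A₂ = 150300/2100 = 71.57 MPa, compressive.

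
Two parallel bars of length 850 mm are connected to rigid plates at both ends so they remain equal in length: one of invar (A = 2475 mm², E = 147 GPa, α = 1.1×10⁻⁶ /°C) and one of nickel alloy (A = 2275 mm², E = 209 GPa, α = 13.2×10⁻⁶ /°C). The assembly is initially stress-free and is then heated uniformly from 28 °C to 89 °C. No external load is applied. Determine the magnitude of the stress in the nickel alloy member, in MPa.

σ ≈ 66.9 MPa (compressive)

The nickel alloy has the larger α, so on heating it would change length more than the invar if both were free. The rigid plates force a common final length, so the nickel alloy is put into compression and the invar into tension, with equal and opposite forces P (no external load).
Compatibility of the two members (thermal + elastic change equal): (α₁ − α₂)ΔT = P·[1/(A₁E₁) + 1/(A₂E₂)].
|α₁ − α₂|·ΔT = 12.1×10⁻⁶ × 61 = 0.0007381.
1/(A₁E₁) + 1/(A₂E₂) = 1/(2475×147×10³) + 1/(2275×209×10³) = 4.852×10⁻⁹ N⁻¹.
P = 0.0007381 / 4.852×10⁻⁹ = 152100 N = 152.1 kN.
σ_{nickel alloy} = P/A₂ = 152100/2275 = 66.87 MPa, compressive.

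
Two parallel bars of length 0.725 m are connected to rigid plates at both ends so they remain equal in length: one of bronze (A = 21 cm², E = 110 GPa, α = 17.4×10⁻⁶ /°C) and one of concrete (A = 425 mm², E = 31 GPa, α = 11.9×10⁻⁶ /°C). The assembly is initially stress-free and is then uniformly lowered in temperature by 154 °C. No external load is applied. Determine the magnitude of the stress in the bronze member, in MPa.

σ ≈ 5.03 MPa (tensile)

Equilibrium of a rigid end plate with no external load gives equal and opposite internal forces ±P in the two members. Since α_{bronze} > α_{concrete}, cooling drives the bronze into tension and the concrete into compression.
Compatibility of the two members (thermal + elastic change equal): (α₁ − α₂)ΔT = P·[1/(A₁E₁) + 1/(A₂E₂)].
|α₁ − α₂|·ΔT = 5.5×10⁻⁶ × 154 = 0.000847.
1/(A₁E₁) + 1/(A₂E₂) = 1/(2100×110×10³) + 1/(425×31×10³) = 8.023×10⁻⁸ N⁻¹.
P = 0.000847 / 8.023×10⁻⁸ = 10560 N = 10.56 kN.
σ_{bronze} = P/A₁ = 10560/2100 = 5.027 MPa, tensile.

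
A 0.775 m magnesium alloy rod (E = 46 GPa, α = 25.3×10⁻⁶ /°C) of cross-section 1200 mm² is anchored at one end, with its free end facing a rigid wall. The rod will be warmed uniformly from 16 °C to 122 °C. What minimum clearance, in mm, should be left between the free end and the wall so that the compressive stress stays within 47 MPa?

g ≈ 1.29 mm

With no wall the rod would lengthen by αΔT L = 25.3×10⁻⁶ × 106 × 775 = 2.078 mm.
A stress of 47 MPa corresponds to the wall pushing the rod back by σL/E = 47×775/(46×10³) = 0.7918 mm.
The gap must absorb the remainder: g_min = 2.078 − 0.7918 = 1.287 mm.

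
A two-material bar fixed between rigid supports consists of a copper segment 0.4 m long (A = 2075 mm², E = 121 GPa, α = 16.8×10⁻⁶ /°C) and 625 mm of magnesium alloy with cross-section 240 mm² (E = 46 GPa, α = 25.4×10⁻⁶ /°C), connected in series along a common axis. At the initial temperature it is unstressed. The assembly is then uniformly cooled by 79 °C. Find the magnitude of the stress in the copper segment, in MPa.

Free thermal contraction of the whole bar: Σ αᵢΔT Lᵢ = 16.8×10⁻⁶×79×400 + 25.4×10⁻⁶×79×625 = 1.785 mm.
Since the ends are fixed, an axial force P builds up, equal in every segment, with P · Σ Lᵢ/(AᵢEᵢ) = δ_free.
Σ Lᵢ/(AᵢEᵢ) = 400/(2075×121×10³) + 625/(240×46×10³) = 5.821×10⁻⁵ mm/N.
P = 1.785 / 5.821×10⁻⁵ = 30670 N = 30.67 kN, tensile.
σ_{copper} = P / A = 30670 / 2075 = 14.78 MPa.

σ ≈ 14.8 MPa (tensile)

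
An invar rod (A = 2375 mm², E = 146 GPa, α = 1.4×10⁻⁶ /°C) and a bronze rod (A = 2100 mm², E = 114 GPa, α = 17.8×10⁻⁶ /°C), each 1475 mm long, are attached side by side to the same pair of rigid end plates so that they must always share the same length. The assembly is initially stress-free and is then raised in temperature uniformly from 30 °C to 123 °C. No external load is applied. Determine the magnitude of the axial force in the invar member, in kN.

P ≈ 216 kN (tensile in the invar)

Both members must finish at the same length. With the larger α, the bronze tends to over-expand; the plates restrain it, putting the bronze in compression and the invar in tension. With no external load the two internal forces are equal and opposite, magnitude P.
Equating the net (thermal + elastic) strains gives |α₁ − α₂|·ΔT = P·[1/(A₁E₁) + 1/(A₂E₂)].
|α₁ − α₂|·ΔT = 16.4×10⁻⁶ × 93 = 0.001525.
1/(A₁E₁) + 1/(A₂E₂) = 1/(2375×146×10³) + 1/(2100×114×10³) = 7.061×10⁻⁹ N⁻¹.
So P = 0.001525 / 7.061×10⁻⁹ = 216 kN.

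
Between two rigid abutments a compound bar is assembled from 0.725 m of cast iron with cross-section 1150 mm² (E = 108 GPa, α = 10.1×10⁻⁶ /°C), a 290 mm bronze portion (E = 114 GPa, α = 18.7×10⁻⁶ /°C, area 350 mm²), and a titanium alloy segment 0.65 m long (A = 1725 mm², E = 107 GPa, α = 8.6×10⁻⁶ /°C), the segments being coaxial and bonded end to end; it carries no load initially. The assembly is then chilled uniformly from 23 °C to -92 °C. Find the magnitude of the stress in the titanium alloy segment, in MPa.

σ ≈ 73.5 MPa (tensile)

If the supports were absent, the total length change would be Σ αᵢΔT Lᵢ = 10.1×10⁻⁶×115×725 + 18.7×10⁻⁶×115×290 + 8.6×10⁻⁶×115×650 = 2.109 mm.
The walls prevent any net length change, so an axial force P (same in every segment) develops. Compatibility: P · Σ Lᵢ/(AᵢEᵢ) = δ_free.
Σ Lᵢ/(AᵢEᵢ) = 725/(1150×108×10³) + 290/(350×114×10³) + 650/(1725×107×10³) = 1.663×10⁻⁵ mm/N.
P = 2.109 / 1.663×10⁻⁵ = 126800 N = 126.8 kN, tensile.
σ_{titanium alloy} = P / A = 126800 / 1725 = 73.52 MPa.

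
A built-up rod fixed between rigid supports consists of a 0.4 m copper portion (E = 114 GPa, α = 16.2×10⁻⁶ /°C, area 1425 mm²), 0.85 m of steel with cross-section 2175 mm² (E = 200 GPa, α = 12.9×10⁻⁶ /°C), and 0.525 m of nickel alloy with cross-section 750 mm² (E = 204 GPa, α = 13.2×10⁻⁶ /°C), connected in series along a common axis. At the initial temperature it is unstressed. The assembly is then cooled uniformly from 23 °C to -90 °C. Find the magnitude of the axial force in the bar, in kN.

P ≈ 351 kN (tensile)

Free thermal contraction of the whole bar: Σ αᵢΔT Lᵢ = 16.2×10⁻⁶×113×400 + 12.9×10⁻⁶×113×850 + 13.2×10⁻⁶×113×525 = 2.754 mm.
The walls prevent any net length change, so an axial force P (same in every segment) develops. Compatibility: P · Σ Lᵢ/(AᵢEᵢ) = δ_free.
Σ Lᵢ/(AᵢEᵢ) = 400/(1425×114×10³) + 850/(2175×200×10³) + 525/(750×204×10³) = 7.848×10⁻⁶ mm/N.
P = 2.754 / 7.848×10⁻⁶ = 351000 N = 351 kN, tensile.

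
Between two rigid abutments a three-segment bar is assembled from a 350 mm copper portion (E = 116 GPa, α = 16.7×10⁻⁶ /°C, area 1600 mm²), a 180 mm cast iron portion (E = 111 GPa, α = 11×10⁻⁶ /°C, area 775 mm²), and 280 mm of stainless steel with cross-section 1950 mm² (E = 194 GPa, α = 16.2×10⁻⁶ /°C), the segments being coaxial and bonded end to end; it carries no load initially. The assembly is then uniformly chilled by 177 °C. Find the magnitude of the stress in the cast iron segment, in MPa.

If the supports were absent, the total length change would be Σ αᵢΔT Lᵢ = 16.7×10⁻⁶×177×350 + 11×10⁻⁶×177×180 + 16.2×10⁻⁶×177×280 = 2.188 mm.
The walls prevent any net length change, so an axial force P (same in every segment) develops. Compatibility: P · Σ Lᵢ/(AᵢEᵢ) = δ_free.
The series flexibility is Σ Lᵢ/(AᵢEᵢ) = 350/(1600×116×10³) + 180/(775×111×10³) + 280/(1950×194×10³) = 4.718×10⁻⁶ mm/N.
Hence P = δ_free / Σ(L/AE) = 2.188/4.718×10⁻⁶ = 463.7 kN (tensile).
σ_{cast iron} = P / A = 463700 / 775 = 598.3 MPa.

σ ≈ 598 MPa (tensile)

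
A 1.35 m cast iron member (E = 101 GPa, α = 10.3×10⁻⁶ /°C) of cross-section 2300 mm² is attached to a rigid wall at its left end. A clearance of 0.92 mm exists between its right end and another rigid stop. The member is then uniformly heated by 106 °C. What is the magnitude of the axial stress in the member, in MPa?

Free thermal elongation = αΔT L = 10.3×10⁻⁶ × 106 × 1350 = 1.474 mm.
The gap closes (δ_free > 0.92 mm) and the wall then resists a further 1.474 − 0.92 = 0.5539 mm of expansion.
So σ = E(δ_free − g)/L = 101×10³ × 0.5539/1350 = 41.44 MPa.

σ ≈ 41.4 MPa (compressive)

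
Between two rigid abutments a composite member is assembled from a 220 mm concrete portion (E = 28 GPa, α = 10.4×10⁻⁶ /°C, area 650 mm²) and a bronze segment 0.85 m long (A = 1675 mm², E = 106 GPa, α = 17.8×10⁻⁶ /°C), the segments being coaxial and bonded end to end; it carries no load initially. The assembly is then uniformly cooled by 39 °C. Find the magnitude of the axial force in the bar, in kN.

With the walls removed the bar would change length by δ_free = Σ αᵢΔT Lᵢ = 10.4×10⁻⁶×39×220 + 17.8×10⁻⁶×39×850 = 0.6793 mm.
The rigid supports impose zero overall length change; the single axial force P common to all segments must satisfy P Σ Lᵢ/(AᵢEᵢ) = δ_free.
The series flexibility is Σ Lᵢ/(AᵢEᵢ) = 220/(650×28×10³) + 850/(1675×106×10³) = 1.688×10⁻⁵ mm/N.
P = 0.6793 / 1.688×10⁻⁵ = 40250 N = 40.25 kN, tensile.

P ≈ 40.3 kN (tensile)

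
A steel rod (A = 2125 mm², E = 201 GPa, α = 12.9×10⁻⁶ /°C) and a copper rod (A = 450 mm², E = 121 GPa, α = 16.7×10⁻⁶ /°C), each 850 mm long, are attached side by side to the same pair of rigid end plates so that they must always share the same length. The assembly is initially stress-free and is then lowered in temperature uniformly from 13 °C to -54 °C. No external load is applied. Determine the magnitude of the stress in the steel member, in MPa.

σ ≈ 5.79 MPa (compressive)

The copper has the larger α, so on cooling it would change length more than the steel if both were free. The rigid plates force a common final length, so the copper is put into tension and the steel into compression, with equal and opposite forces P (no external load).
Compatibility of the two members (thermal + elastic change equal): (α₁ − α₂)ΔT = P·[1/(A₁E₁) + 1/(A₂E₂)].
|α₁ − α₂|·ΔT = 3.8×10⁻⁶ × 67 = 0.0002546.
1/(A₁E₁) + 1/(A₂E₂) = 1/(2125×201×10³) + 1/(450×121×10³) = 2.071×10⁻⁸ N⁻¹.
P = 0.0002546 / 2.071×10⁻⁸ = 12300 N = 12.3 kN.
σ_{steel} = P/A₁ = 12300/2125 = 5.786 MPa, compressive.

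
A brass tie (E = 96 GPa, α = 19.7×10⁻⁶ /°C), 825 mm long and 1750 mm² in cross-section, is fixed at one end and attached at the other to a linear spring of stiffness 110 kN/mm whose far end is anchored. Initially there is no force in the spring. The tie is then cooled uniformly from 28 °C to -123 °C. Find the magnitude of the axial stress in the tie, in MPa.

If the spring were absent the tie would shorten by αΔT L = 19.7×10⁻⁶ × 151 × 825 = 2.454 mm.
With a force P in the spring, the elastic change of the tie is PL/(AE) and that of the spring is P/k; compatibility requires their sum to equal δ_free.
P [ L/(AE) + 1/k ] = δ_free → P [ 825/(1750×96×10³) + 1/(110×10³) ] = 2.454.
P = 2.454 / 1.4×10⁻⁵ = 175300 N.
σ = P/A = 175300/1750 = 100.2 MPa.

σ ≈ 100 MPa (tensile)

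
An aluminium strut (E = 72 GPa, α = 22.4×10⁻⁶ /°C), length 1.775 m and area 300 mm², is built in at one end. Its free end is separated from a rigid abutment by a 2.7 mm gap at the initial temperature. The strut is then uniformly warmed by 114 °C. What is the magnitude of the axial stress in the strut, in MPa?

Free thermal elongation = αΔT L = 22.4×10⁻⁶ × 114 × 1775 = 4.533 mm.
After closing the 2.7 mm clearance, 4.533 − 2.7 = 1.833 mm of expansion remains to be suppressed by the wall.
That suppressed elongation corresponds to σ = E·Δ/L = 72×10³ × 1.833/1775 = 74.34 MPa.

σ ≈ 74.3 MPa (compressive)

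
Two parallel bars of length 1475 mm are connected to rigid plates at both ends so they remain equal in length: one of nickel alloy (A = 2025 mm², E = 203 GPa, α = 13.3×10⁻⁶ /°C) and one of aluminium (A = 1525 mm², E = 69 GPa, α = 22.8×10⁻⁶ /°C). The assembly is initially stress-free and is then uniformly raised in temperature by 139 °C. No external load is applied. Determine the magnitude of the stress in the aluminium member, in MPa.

Equilibrium of a rigid end plate with no external load gives equal and opposite internal forces ±P in the two members. Since α_{aluminium} > α_{nickel alloy}, heating drives the aluminium into compression and the nickel alloy into tension.
Equating the net (thermal + elastic) strains gives |α₁ − α₂|·ΔT = P·[1/(A₁E₁) + 1/(A₂E₂)].
|α₁ − α₂|·ΔT = 9.5×10⁻⁶ × 139 = 0.00132.
1/(A₁E₁) + 1/(A₂E₂) = 1/(2025×203×10³) + 1/(1525×69×10³) = 1.194×10⁻⁸ N⁻¹.
P = 0.00132 / 1.194×10⁻⁸ = 110600 N = 110.6 kN.
σ_{aluminium} = P/A₂ = 110600/1525 = 72.54 MPa, compressive.

σ ≈ 72.5 MPa (compressive)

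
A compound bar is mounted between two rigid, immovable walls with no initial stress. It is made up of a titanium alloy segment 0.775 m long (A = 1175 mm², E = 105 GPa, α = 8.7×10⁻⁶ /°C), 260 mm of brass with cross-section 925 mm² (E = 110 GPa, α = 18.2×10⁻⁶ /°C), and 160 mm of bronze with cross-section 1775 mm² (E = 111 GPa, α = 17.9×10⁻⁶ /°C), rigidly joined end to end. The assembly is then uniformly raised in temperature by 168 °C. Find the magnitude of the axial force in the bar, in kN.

With the walls removed the bar would change length by δ_free = Σ αᵢΔT Lᵢ = 8.7×10⁻⁶×168×775 + 18.2×10⁻⁶×168×260 + 17.9×10⁻⁶×168×160 = 2.409 mm.
Since the ends are fixed, an axial force P builds up, equal in every segment, with P · Σ Lᵢ/(AᵢEᵢ) = δ_free.
Σ Lᵢ/(AᵢEᵢ) = 775/(1175×105×10³) + 260/(925×110×10³) + 160/(1775×111×10³) = 9.649×10⁻⁶ mm/N.
Hence P = δ_free / Σ(L/AE) = 2.409/9.649×10⁻⁶ = 249.6 kN (compressive).

P ≈ 250 kN (compressive)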